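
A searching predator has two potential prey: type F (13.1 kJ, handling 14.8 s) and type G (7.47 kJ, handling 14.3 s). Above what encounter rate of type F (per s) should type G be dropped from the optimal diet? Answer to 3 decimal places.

0.097 per s

The zero-one rule: include type G iff E₂/h₂ > λE₁/(1+λh₁). Equality gives the switch point.
λE₁h₂ = E₂ + λE₂h₁ ⇒ λ = E₂/(E₁h₂ − E₂h₁) = 7.47/(187.3 − 110.6) = 0.0973 per s.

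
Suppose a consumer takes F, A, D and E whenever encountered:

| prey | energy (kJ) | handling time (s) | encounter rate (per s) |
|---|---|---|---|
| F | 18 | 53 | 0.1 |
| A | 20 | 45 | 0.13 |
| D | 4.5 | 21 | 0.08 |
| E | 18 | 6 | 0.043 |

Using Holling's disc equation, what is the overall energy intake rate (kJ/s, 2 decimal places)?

R = (0.1×18 + 0.13×20 + 0.08×4.5 + 0.043×18) / (1 + 0.1×53 + 0.13×45 + 0.08×21 + 0.043×6) = 5.534/14.09 = 0.3928 kJ/s.

0.39 kJ/s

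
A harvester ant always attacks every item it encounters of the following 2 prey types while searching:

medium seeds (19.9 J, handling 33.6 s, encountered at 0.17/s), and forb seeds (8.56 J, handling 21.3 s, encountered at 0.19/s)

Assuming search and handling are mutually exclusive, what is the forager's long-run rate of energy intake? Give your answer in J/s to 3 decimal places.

Energy encountered per unit search time: 0.17×19.9 + 0.19×8.56 = 5.009 J/s.
Handling time per unit search time: 0.17×33.6 + 0.19×21.3 = 9.759.
Rate = 5.009/(1 + 9.759) = 0.4656 J/s.

0.466 J/s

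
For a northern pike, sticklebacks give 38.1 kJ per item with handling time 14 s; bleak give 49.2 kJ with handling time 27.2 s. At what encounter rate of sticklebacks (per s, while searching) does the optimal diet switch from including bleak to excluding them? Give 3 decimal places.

0.142 per s

The zero-one rule: include bleak iff E₂/h₂ > λE₁/(1+λh₁). Equality gives the switch point.
λE₁h₂ = E₂ + λE₂h₁ ⇒ λ = E₂/(E₁h₂ − E₂h₁) = 49.2/(1036 − 688.8) = 0.1416 per s.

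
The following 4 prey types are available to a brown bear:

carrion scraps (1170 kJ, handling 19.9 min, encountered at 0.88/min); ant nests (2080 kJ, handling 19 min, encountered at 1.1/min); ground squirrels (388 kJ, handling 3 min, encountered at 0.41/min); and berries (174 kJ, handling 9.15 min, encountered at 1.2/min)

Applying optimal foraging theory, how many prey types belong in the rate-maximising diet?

2

Profitabilities (E/h, kJ/min): ground squirrels 129, ant nests 109, carrion scraps 58.8, berries 19. Add prey in this order while the next type's profitability exceeds the intake rate on those already taken.
Rate on top 1: 71.34. ant nests: 109 > 71.34 → include.
Rate on top 2: 105.8. carrion scraps: 58.8 < 105.8 → exclude; stop.
Optimal diet: ground squirrels, ant nests — 2 of 4 types.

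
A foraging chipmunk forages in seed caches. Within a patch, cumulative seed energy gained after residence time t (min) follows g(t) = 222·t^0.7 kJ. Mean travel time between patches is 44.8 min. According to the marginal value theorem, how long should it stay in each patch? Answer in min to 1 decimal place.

By the marginal value theorem, leave when the instantaneous gain rate g'(t) equals the habitat-wide average g(t)/(T + t).
g'(t) = 0.7·222·t^-0.3. Setting 0.7·222·t^-0.3 = 222·t^0.7/(44.8+t) gives 0.7(44.8+t) = t, so 0.30·t = 0.7×44.8.
t* = 0.7×44.8/0.30 = 104.5 min.

104.5 min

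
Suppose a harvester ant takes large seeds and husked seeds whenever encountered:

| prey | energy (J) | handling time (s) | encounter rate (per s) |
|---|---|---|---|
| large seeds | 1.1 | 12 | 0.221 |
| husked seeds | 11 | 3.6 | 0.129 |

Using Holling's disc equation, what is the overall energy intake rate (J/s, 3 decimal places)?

0.404 J/s

R = Σλ_iE_i / (1 + Σλ_ih_i)
Numerator: 0.221×1.1 + 0.129×11 = 1.662
Denominator: 1 + 0.221×12 + 0.129×3.6 = 4.116
R = 1.662/4.116 = 0.4038 J/s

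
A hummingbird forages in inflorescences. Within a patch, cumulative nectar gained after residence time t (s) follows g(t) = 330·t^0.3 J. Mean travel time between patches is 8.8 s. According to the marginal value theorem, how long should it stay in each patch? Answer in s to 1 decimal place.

Maximise g(t)/(T+t): set derivative to zero → g'(t)(T+t) = g(t).
g'(t) = 0.3·330·t^-0.7. Setting 0.3·330·t^-0.7 = 330·t^0.3/(8.8+t) gives 0.3(8.8+t) = t, so 0.70·t = 0.3×8.8.
t* = 0.3×8.8/0.70 = 3.771 s.

3.8 s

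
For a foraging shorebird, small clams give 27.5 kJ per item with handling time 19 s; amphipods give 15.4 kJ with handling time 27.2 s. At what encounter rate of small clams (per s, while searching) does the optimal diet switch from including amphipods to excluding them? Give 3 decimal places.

0.034 per s

At the threshold, the rate on small clams alone equals the profitability of amphipods: λ·27.5/(1 + λ·19) = 15.4/27.2 = 0.5662.
Rearranging, λ(27.5 − 0.5662×19) = 0.5662, so λ = 0.5662/16.74 = 0.03382 per s.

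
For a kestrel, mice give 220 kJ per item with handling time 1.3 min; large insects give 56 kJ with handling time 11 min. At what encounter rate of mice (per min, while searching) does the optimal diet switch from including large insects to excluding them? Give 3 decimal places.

0.024 per min

The zero-one rule: include large insects iff E₂/h₂ > λE₁/(1+λh₁). Equality gives the switch point.
λE₁h₂ = E₂ + λE₂h₁ ⇒ λ = E₂/(E₁h₂ − E₂h₁) = 56/(2420 − 72.8) = 0.02386 per min.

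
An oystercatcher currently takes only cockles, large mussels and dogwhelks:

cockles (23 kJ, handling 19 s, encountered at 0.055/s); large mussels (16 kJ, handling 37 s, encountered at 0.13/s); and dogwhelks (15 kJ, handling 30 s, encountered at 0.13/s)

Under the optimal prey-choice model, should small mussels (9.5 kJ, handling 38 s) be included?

No

On cockles, large mussels and dogwhelks alone, R = ΣλE/(1+Σλh) = 5.295/10.76 = 0.4923 kJ/s.
Profitability of small mussels: 9.5/38 = 0.25 kJ/s.
0.25 < 0.4923, so adding small mussels would lower the average — exclude it.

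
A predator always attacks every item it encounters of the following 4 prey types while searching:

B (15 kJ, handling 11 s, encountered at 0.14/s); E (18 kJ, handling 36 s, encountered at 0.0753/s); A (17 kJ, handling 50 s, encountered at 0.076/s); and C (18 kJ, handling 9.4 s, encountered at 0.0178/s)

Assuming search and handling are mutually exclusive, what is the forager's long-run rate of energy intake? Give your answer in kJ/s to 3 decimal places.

0.550 kJ/s

R = (0.14×15 + 0.0753×18 + 0.076×17 + 0.0178×18) / (1 + 0.14×11 + 0.0753×36 + 0.076×50 + 0.0178×9.4) = 5.068/9.218 = 0.5498 kJ/s.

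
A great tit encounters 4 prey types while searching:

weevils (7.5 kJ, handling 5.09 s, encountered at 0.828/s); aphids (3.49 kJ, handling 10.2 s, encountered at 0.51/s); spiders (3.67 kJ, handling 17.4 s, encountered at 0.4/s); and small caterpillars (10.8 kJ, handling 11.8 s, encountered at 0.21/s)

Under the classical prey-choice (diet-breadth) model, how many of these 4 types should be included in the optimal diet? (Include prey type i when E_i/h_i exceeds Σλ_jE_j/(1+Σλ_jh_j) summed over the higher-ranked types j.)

1

E/h in descending order: weevils 1.47, small caterpillars 0.915, aphids 0.342, spiders 0.211 kJ/s. The optimal diet is the largest prefix of this list for which every included type satisfies E_i/h_i > R on the types above it.
Rate on top 1: 1.191. small caterpillars: 0.915 < 1.191 → exclude; stop.
Optimal diet: weevils — 1 of 4 types.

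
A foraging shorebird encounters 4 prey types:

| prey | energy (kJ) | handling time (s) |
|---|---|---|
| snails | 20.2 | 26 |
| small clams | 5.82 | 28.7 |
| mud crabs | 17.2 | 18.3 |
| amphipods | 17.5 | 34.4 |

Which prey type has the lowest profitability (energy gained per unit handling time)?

small clams

In descending order of E/h:
mud crabs: 17.2/18.3 = 0.94 kJ/s
snails: 20.2/26 = 0.777 kJ/s
amphipods: 17.5/34.4 = 0.509 kJ/s
small clams: 5.82/28.7 = 0.203 kJ/s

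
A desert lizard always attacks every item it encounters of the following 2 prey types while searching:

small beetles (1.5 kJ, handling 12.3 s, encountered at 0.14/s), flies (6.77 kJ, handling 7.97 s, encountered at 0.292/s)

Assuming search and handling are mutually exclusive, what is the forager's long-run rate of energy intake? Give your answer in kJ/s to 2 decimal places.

0.43 kJ/s

Energy encountered per unit search time: 0.14×1.5 + 0.292×6.77 = 2.187 kJ/s.
Handling time per unit search time: 0.14×12.3 + 0.292×7.97 = 4.049.
Rate = 2.187/(1 + 4.049) = 0.4331 kJ/s.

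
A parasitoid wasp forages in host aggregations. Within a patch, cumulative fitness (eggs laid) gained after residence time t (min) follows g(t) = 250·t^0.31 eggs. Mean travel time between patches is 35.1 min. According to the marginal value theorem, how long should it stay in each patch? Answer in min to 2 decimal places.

By the marginal value theorem, leave when the instantaneous gain rate g'(t) equals the habitat-wide average g(t)/(T + t).
g'(t) = 0.31·250·t^-0.69. Setting 0.31·250·t^-0.69 = 250·t^0.31/(35.1+t) gives 0.31(35.1+t) = t, so 0.69·t = 0.31×35.1.
t* = 0.31×35.1/0.69 = 15.77 min.

15.77 min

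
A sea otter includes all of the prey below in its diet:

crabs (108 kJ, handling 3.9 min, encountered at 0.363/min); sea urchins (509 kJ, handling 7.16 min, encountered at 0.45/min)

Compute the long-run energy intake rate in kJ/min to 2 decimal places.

47.58 kJ/min

Energy encountered per unit search time: 0.363×108 + 0.45×509 = 268.3 kJ/min.
Handling time per unit search time: 0.363×3.9 + 0.45×7.16 = 4.638.
Rate = 268.3/(1 + 4.638) = 47.58 kJ/min.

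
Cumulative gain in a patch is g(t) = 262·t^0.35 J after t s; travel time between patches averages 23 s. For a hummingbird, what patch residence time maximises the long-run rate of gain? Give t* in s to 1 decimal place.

Maximise g(t)/(T+t): set derivative to zero → g'(t)(T+t) = g(t).
g'(t) = 0.35·262·t^-0.65. Setting 0.35·262·t^-0.65 = 262·t^0.35/(23+t) gives 0.35(23+t) = t, so 0.65·t = 0.35×23.
t* = 0.35×23/0.65 = 12.38 s.

12.4 s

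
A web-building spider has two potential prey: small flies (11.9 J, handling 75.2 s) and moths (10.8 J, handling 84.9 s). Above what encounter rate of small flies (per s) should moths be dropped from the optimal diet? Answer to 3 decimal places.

Drop moths once their profitability E₂/h₂ falls below the rate achievable on small flies alone: E₂/h₂ = λE₁/(1 + λh₁).
Solve for λ: λE₁h₂ = E₂(1 + λh₁) → λ(E₁h₂ − E₂h₁) = E₂ → λ = E₂/(E₁h₂ − E₂h₁).
λ = 10.8/(11.9×84.9 − 10.8×75.2) = 10.8/198.1 = 0.0545 per s.

0.055 per s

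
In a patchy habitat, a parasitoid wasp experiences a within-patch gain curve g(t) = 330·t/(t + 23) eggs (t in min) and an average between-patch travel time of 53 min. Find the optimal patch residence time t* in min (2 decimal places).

34.91 min

Optimal t* satisfies g'(t*) = g(t*)/(T + t*).
g'(t) = 330·23/(t + 23)². Setting 330·23/(t+23)² = 330t/[(t+23)(53+t)] gives 23(53+t) = t(t+23), so t² = 23×53 = 1219.
t* = √1219 = 34.91 min.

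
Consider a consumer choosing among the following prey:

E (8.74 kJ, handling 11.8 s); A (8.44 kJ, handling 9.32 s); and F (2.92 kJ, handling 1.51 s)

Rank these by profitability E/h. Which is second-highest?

A

In descending order of E/h:
F: 2.92/1.51 = 1.93 kJ/s
A: 8.44/9.32 = 0.906 kJ/s
E: 8.74/11.8 = 0.741 kJ/s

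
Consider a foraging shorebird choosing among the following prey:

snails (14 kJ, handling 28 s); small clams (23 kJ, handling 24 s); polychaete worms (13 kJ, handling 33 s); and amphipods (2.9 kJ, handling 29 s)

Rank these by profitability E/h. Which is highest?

small clams

In descending order of E/h:
small clams: 23/24 = 0.958 kJ/s
snails: 14/28 = 0.5 kJ/s
polychaete worms: 13/33 = 0.394 kJ/s
amphipods: 2.9/29 = 0.1 kJ/s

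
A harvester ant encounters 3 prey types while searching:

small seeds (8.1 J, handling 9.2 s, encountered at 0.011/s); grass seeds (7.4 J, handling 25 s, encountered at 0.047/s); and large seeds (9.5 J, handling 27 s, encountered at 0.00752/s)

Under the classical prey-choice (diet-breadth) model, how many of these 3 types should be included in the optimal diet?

3

Rank by E/h (J/s): small seeds 0.88, large seeds 0.352, grass seeds 0.296. Include each in turn until the next type's E/h falls below the running intake rate.
Rate on top 1: 0.08091. large seeds: 0.352 > 0.08091 → include.
Rate on top 2: 0.1231. grass seeds: 0.296 > 0.1231 → include.
Optimal diet: small seeds, large seeds, grass seeds — 3 of 3 types.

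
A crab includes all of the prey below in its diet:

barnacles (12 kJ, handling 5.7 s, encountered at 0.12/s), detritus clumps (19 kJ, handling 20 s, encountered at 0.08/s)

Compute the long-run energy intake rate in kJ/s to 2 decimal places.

0.90 kJ/s

Energy encountered per unit search time: 0.12×12 + 0.08×19 = 2.96 kJ/s.
Handling time per unit search time: 0.12×5.7 + 0.08×20 = 2.284.
Rate = 2.96/(1 + 2.284) = 0.9013 kJ/s.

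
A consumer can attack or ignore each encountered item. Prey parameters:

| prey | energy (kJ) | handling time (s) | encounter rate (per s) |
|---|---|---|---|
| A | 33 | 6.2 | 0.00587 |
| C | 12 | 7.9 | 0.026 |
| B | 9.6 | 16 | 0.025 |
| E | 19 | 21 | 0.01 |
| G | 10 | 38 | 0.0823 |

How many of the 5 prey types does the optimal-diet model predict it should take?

Rank by E/h (kJ/s): A 5.32, C 1.52, E 0.905, B 0.6, G 0.263. Include each in turn until the next type's E/h falls below the running intake rate.
Rate on top 1: 0.1869. C: 1.52 > 0.1869 → include.
Rate on top 2: 0.4072. E: 0.905 > 0.4072 → include.
Rate on top 3: 0.4792. B: 0.6 > 0.4792 → include.
Rate on top 4: 0.5053. G: 0.263 < 0.5053 → exclude; stop.
Optimal diet: A, C, E, B — 4 of 5 types.

4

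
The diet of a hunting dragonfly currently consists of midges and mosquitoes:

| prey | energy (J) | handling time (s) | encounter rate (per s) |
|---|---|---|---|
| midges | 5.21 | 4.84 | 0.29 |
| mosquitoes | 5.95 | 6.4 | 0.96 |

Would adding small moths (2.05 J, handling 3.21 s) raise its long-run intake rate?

On midges and mosquitoes alone, R = ΣλE/(1+Σλh) = 7.223/8.548 = 0.845 J/s.
Profitability of small moths: 2.05/3.21 = 0.6386 J/s.
Since 0.6386 < R, time spent handling small moths is better spent searching.

No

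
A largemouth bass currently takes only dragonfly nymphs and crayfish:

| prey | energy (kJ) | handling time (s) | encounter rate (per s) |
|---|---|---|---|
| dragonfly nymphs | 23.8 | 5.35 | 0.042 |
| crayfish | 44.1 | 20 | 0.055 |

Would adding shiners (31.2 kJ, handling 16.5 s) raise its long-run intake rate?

Yes

Current rate: (0.042×23.8 + 0.055×44.1)/(1 + 0.042×5.35 + 0.055×20) = 1.473 kJ/s.
Profitability of shiners: 31.2/16.5 = 1.891 kJ/s.
1.891 > 1.473, so adding shiners raises the average — include it.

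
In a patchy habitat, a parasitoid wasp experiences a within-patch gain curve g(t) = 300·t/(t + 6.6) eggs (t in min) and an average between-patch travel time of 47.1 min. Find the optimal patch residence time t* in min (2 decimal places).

Maximise g(t)/(T+t): set derivative to zero → g'(t)(T+t) = g(t).
g'(t) = 300·6.6/(t + 6.6)². Setting 300·6.6/(t+6.6)² = 300t/[(t+6.6)(47.1+t)] gives 6.6(47.1+t) = t(t+6.6), so t² = 6.6×47.1 = 310.9.
t* = √310.9 = 17.63 min.

17.63 min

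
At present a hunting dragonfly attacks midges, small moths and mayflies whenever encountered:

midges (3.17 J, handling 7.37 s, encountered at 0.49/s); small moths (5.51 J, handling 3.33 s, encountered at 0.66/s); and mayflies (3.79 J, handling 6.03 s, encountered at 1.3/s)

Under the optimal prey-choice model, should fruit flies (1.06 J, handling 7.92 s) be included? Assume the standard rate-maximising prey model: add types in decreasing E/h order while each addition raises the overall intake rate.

No

Current rate: (0.49×3.17 + 0.66×5.51 + 1.3×3.79)/(1 + 0.49×7.37 + 0.66×3.33 + 1.3×6.03) = 0.6907 J/s.
fruit flies: E/h = 1.06/7.92 = 0.1338 J/s.
Since 0.1338 < R, time spent handling fruit flies is better spent searching.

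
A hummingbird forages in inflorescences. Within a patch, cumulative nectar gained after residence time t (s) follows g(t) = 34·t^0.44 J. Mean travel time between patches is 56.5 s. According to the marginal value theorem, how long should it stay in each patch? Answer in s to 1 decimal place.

Optimal t* satisfies g'(t*) = g(t*)/(T + t*).
g'(t) = 0.44·34·t^-0.56. Setting 0.44·34·t^-0.56 = 34·t^0.44/(56.5+t) gives 0.44(56.5+t) = t, so 0.56·t = 0.44×56.5.
t* = 0.44×56.5/0.56 = 44.39 s.

44.4 s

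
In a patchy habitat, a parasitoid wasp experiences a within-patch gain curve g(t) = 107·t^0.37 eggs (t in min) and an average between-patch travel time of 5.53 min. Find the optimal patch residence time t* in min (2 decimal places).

By the marginal value theorem, leave when the instantaneous gain rate g'(t) equals the habitat-wide average g(t)/(T + t).
g'(t) = 0.37·107·t^-0.63. Setting 0.37·107·t^-0.63 = 107·t^0.37/(5.53+t) gives 0.37(5.53+t) = t, so 0.63·t = 0.37×5.53.
t* = 0.37×5.53/0.63 = 3.248 min.

3.25 min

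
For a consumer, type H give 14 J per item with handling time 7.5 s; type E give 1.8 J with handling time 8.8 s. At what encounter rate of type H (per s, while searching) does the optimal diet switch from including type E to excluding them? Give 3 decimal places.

0.016 per s

Drop type E once their profitability E₂/h₂ falls below the rate achievable on type H alone: E₂/h₂ = λE₁/(1 + λh₁).
Solve for λ: λE₁h₂ = E₂(1 + λh₁) → λ(E₁h₂ − E₂h₁) = E₂ → λ = E₂/(E₁h₂ − E₂h₁).
λ = 1.8/(14×8.8 − 1.8×7.5) = 1.8/109.7 = 0.01641 per s.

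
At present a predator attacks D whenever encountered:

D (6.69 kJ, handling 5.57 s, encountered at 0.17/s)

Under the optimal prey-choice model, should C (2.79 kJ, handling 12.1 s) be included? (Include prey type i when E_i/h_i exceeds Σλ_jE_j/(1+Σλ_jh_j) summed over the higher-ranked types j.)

No

Current rate: (0.17×6.69)/(1 + 0.17×5.57) = 0.5842 kJ/s.
Profitability of C: 2.79/12.1 = 0.2306 kJ/s.
Since 0.2306 < R, time spent handling C is better spent searching.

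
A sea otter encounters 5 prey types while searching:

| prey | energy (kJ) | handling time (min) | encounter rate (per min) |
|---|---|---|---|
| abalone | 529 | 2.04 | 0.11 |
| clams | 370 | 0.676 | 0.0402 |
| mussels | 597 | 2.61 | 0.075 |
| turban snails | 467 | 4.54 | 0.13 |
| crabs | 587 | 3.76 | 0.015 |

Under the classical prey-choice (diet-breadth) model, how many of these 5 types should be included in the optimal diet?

Profitabilities (E/h, kJ/min): clams 547, abalone 259, mussels 229, crabs 156, turban snails 103. Add prey in this order while the next type's profitability exceeds the intake rate on those already taken.
Rate on top 1: 14.48. abalone: 259 > 14.48 → include.
Rate on top 2: 58.38. mussels: 229 > 58.38 → include.
Rate on top 3: 81.42. crabs: 156 > 81.42 → include.
Rate on top 4: 84.22. turban snails: 103 > 84.22 → include.
Optimal diet: clams, abalone, mussels, crabs, turban snails — 5 of 5 types.

5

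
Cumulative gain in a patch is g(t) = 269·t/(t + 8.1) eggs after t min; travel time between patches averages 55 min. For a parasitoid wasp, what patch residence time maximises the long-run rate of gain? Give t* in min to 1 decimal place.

21.1 min

By the marginal value theorem, leave when the instantaneous gain rate g'(t) equals the habitat-wide average g(t)/(T + t).
g'(t) = 269·8.1/(t + 8.1)². Setting 269·8.1/(t+8.1)² = 269t/[(t+8.1)(55+t)] gives 8.1(55+t) = t(t+8.1), so t² = 8.1×55 = 445.5.
t* = √445.5 = 21.11 min.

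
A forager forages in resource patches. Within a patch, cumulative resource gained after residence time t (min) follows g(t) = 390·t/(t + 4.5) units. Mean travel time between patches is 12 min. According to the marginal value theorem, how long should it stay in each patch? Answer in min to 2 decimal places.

Maximise g(t)/(T+t): set derivative to zero → g'(t)(T+t) = g(t).
g'(t) = 390·4.5/(t + 4.5)². Setting 390·4.5/(t+4.5)² = 390t/[(t+4.5)(12+t)] gives 4.5(12+t) = t(t+4.5), so t² = 4.5×12 = 54.
t* = √54 = 7.348 min.

7.35 min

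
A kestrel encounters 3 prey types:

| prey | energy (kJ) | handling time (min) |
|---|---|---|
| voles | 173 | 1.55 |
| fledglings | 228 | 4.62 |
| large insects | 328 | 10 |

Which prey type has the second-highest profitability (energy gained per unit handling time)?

In descending order of E/h:
voles: 173/1.55 = 112 kJ/min
fledglings: 228/4.62 = 49.4 kJ/min
large insects: 328/10 = 32.8 kJ/min

fledglings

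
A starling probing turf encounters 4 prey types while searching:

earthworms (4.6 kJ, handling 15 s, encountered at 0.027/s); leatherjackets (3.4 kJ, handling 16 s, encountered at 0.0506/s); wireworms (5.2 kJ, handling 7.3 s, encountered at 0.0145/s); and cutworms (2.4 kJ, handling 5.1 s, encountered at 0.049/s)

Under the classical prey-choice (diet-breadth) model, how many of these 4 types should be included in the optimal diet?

Profitabilities (E/h, kJ/s): wireworms 0.712, cutworms 0.471, earthworms 0.307, leatherjackets 0.212. Add prey in this order while the next type's profitability exceeds the intake rate on those already taken.
Rate on top 1: 0.06818. cutworms: 0.471 > 0.06818 → include.
Rate on top 2: 0.1424. earthworms: 0.307 > 0.1424 → include.
Rate on top 3: 0.1802. leatherjackets: 0.212 > 0.1802 → include.
Optimal diet: wireworms, cutworms, earthworms, leatherjackets — 4 of 4 types.

4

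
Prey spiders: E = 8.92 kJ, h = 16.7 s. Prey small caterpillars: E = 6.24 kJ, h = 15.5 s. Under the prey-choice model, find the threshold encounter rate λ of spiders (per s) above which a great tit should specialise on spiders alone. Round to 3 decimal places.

0.183 per s

The zero-one rule: include small caterpillars iff E₂/h₂ > λE₁/(1+λh₁). Equality gives the switch point.
λE₁h₂ = E₂ + λE₂h₁ ⇒ λ = E₂/(E₁h₂ − E₂h₁) = 6.24/(138.3 − 104.2) = 0.1832 per s.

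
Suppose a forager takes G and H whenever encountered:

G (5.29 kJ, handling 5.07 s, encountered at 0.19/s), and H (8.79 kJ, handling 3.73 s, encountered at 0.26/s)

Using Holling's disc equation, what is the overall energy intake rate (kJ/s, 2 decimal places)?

1.12 kJ/s

R = (0.19×5.29 + 0.26×8.79) / (1 + 0.19×5.07 + 0.26×3.73) = 3.29/2.933 = 1.122 kJ/s.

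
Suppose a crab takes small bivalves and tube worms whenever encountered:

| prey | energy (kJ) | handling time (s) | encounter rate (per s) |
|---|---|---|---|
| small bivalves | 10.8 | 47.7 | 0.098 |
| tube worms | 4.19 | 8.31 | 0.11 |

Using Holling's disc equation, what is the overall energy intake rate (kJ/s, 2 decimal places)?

Energy encountered per unit search time: 0.098×10.8 + 0.11×4.19 = 1.519 kJ/s.
Handling time per unit search time: 0.098×47.7 + 0.11×8.31 = 5.589.
Rate = 1.519/(1 + 5.589) = 0.2306 kJ/s.

0.23 kJ/s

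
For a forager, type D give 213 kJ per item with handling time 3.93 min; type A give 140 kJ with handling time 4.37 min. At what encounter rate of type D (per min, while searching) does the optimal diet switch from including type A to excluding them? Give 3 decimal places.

0.368 per min

Drop type A once their profitability E₂/h₂ falls below the rate achievable on type D alone: E₂/h₂ = λE₁/(1 + λh₁).
Solve for λ: λE₁h₂ = E₂(1 + λh₁) → λ(E₁h₂ − E₂h₁) = E₂ → λ = E₂/(E₁h₂ − E₂h₁).
λ = 140/(213×4.37 − 140×3.93) = 140/380.6 = 0.3678 per min.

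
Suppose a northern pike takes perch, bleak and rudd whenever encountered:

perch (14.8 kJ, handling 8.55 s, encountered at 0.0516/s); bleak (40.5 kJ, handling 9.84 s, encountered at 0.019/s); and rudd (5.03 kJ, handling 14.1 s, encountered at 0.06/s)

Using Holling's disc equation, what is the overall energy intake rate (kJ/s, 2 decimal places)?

R = (0.0516×14.8 + 0.019×40.5 + 0.06×5.03) / (1 + 0.0516×8.55 + 0.019×9.84 + 0.06×14.1) = 1.835/2.474 = 0.7417 kJ/s.

0.74 kJ/s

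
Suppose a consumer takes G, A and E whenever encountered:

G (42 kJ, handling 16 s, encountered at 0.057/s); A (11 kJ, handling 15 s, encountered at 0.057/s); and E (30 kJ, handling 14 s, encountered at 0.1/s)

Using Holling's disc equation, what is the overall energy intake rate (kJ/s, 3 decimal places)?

1.445 kJ/s

R = (0.057×42 + 0.057×11 + 0.1×30) / (1 + 0.057×16 + 0.057×15 + 0.1×14) = 6.021/4.167 = 1.445 kJ/s.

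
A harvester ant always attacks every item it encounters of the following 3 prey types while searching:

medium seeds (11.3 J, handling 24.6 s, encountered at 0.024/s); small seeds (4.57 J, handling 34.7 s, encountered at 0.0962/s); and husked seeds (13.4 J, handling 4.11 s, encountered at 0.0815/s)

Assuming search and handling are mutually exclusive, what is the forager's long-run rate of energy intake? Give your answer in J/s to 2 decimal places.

0.34 J/s

R = Σλ_iE_i / (1 + Σλ_ih_i)
Numerator: 0.024×11.3 + 0.0962×4.57 + 0.0815×13.4 = 1.803
Denominator: 1 + 0.024×24.6 + 0.0962×34.7 + 0.0815×4.11 = 5.264
R = 1.803/5.264 = 0.3425 J/s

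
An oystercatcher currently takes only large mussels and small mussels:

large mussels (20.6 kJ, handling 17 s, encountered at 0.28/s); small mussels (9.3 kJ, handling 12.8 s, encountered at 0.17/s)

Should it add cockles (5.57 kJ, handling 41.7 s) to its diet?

Current rate: (0.28×20.6 + 0.17×9.3)/(1 + 0.28×17 + 0.17×12.8) = 0.926 kJ/s.
cockles: E/h = 5.57/41.7 = 0.1336 kJ/s.
0.1336 < 0.926, so adding cockles would lower the average — exclude it.

No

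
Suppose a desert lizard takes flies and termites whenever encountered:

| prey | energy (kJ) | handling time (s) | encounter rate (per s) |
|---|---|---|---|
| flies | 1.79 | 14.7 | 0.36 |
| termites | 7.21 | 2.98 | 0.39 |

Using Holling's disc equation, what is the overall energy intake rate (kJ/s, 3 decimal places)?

R = (0.36×1.79 + 0.39×7.21) / (1 + 0.36×14.7 + 0.39×2.98) = 3.456/7.454 = 0.4637 kJ/s.

0.464 kJ/s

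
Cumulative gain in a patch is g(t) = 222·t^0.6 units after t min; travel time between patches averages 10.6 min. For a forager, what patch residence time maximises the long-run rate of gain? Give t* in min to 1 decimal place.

15.9 min

Optimal t* satisfies g'(t*) = g(t*)/(T + t*).
g'(t) = 0.6·222·t^-0.4. Setting 0.6·222·t^-0.4 = 222·t^0.6/(10.6+t) gives 0.6(10.6+t) = t, so 0.40·t = 0.6×10.6.
t* = 0.6×10.6/0.40 = 15.9 min.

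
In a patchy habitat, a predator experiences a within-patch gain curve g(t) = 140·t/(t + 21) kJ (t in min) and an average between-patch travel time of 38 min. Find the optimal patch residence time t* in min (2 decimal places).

28.25 min

Maximise g(t)/(T+t): set derivative to zero → g'(t)(T+t) = g(t).
g'(t) = 140·21/(t + 21)². Setting 140·21/(t+21)² = 140t/[(t+21)(38+t)] gives 21(38+t) = t(t+21), so t² = 21×38 = 798.
t* = √798 = 28.25 min.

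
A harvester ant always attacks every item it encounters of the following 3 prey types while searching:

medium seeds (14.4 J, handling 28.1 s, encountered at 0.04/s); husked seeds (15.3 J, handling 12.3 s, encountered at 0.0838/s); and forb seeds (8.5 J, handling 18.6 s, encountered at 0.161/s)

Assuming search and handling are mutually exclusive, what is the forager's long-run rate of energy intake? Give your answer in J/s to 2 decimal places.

R = Σλ_iE_i / (1 + Σλ_ih_i)
Numerator: 0.04×14.4 + 0.0838×15.3 + 0.161×8.5 = 3.227
Denominator: 1 + 0.04×28.1 + 0.0838×12.3 + 0.161×18.6 = 6.149
R = 3.227/6.149 = 0.5247 J/s

0.52 J/s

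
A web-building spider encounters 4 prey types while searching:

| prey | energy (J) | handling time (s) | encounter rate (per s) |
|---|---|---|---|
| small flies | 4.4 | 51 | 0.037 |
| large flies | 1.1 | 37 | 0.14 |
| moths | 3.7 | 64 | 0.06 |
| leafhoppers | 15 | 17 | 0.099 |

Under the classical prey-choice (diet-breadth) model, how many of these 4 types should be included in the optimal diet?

Profitabilities (E/h, J/s): leafhoppers 0.882, small flies 0.0863, moths 0.0578, large flies 0.0297. Add prey in this order while the next type's profitability exceeds the intake rate on those already taken.
Rate on top 1: 0.5535. small flies: 0.0863 < 0.5535 → exclude; stop.
Optimal diet: leafhoppers — 1 of 4 types.

1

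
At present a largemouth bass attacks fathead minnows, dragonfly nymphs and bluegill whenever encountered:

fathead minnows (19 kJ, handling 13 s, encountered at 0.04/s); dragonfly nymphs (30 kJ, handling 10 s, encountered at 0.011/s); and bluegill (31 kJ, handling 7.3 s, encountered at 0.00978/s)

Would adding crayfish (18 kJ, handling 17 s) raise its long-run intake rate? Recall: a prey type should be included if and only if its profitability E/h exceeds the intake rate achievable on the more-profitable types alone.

On fathead minnows, dragonfly nymphs and bluegill alone, R = ΣλE/(1+Σλh) = 1.393/1.701 = 0.8188 kJ/s.
Profitability of crayfish: 18/17 = 1.059 kJ/s.
Since 1.059 > R, including crayfish increases the long-run rate.

Yes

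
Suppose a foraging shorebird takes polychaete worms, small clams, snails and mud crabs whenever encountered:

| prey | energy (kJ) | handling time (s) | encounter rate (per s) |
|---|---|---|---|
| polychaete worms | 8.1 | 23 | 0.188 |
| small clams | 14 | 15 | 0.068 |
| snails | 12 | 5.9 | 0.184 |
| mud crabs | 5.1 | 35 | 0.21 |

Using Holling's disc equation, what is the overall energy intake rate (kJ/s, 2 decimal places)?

R = Σλ_iE_i / (1 + Σλ_ih_i)
Numerator: 0.188×8.1 + 0.068×14 + 0.184×12 + 0.21×5.1 = 5.754
Denominator: 1 + 0.188×23 + 0.068×15 + 0.184×5.9 + 0.21×35 = 14.78
R = 5.754/14.78 = 0.3893 kJ/s

0.39 kJ/s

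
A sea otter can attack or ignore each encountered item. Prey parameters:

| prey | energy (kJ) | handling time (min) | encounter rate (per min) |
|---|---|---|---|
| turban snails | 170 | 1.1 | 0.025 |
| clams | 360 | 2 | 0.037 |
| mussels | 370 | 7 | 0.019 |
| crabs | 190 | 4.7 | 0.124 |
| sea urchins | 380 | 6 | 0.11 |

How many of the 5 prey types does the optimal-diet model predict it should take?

Rank by E/h (kJ/min): clams 180, turban snails 155, sea urchins 63.3, mussels 52.9, crabs 40.4. Include each in turn until the next type's E/h falls below the running intake rate.
Rate on top 1: 12.4. turban snails: 155 > 12.4 → include.
Rate on top 2: 15.95. sea urchins: 63.3 > 15.95 → include.
Rate on top 3: 33.7. mussels: 52.9 > 33.7 → include.
Rate on top 4: 35.05. crabs: 40.4 > 35.05 → include.
Optimal diet: clams, turban snails, sea urchins, mussels, crabs — 5 of 5 types.

5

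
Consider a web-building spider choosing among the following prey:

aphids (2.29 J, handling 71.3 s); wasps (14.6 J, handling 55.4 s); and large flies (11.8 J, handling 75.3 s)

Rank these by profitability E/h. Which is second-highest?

large flies

In descending order of E/h:
wasps: 14.6/55.4 = 0.264 J/s
large flies: 11.8/75.3 = 0.157 J/s
aphids: 2.29/71.3 = 0.0321 J/s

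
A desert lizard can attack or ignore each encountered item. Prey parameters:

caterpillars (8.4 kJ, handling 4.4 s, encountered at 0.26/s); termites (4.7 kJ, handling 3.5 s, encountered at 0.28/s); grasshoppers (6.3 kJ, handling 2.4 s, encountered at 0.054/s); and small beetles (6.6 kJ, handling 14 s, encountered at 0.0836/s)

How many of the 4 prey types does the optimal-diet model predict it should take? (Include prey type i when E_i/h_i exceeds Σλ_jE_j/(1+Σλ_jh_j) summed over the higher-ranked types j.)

3

E/h in descending order: grasshoppers 2.62, caterpillars 1.91, termites 1.34, small beetles 0.471 kJ/s. The optimal diet is the largest prefix of this list for which every included type satisfies E_i/h_i > R on the types above it.
Rate on top 1: 0.3012. caterpillars: 1.91 > 0.3012 → include.
Rate on top 2: 1.11. termites: 1.34 > 1.11 → include.
Rate on top 3: 1.18. small beetles: 0.471 < 1.18 → exclude; stop.
Optimal diet: grasshoppers, caterpillars, termites — 3 of 4 types.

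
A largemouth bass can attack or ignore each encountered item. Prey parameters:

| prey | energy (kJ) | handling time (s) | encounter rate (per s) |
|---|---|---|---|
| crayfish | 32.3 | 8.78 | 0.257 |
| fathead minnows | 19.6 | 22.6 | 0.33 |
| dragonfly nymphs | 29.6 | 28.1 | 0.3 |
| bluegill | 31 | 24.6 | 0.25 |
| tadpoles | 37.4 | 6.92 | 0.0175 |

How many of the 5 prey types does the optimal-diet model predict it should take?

2

Profitabilities (E/h, kJ/s): tadpoles 5.4, crayfish 3.68, bluegill 1.26, dragonfly nymphs 1.05, fathead minnows 0.867. Add prey in this order while the next type's profitability exceeds the intake rate on those already taken.
Rate on top 1: 0.5838. crayfish: 3.68 > 0.5838 → include.
Rate on top 2: 2.651. bluegill: 1.26 < 2.651 → exclude; stop.
Optimal diet: tadpoles, crayfish — 2 of 5 types.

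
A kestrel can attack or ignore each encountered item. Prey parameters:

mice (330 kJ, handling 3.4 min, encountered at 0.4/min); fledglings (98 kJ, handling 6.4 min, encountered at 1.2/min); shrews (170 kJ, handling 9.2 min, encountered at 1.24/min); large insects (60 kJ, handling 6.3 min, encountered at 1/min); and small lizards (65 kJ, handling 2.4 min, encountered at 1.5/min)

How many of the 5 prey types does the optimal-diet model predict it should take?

1

E/h in descending order: mice 97.1, small lizards 27.1, shrews 18.5, fledglings 15.3, large insects 9.52 kJ/min. The optimal diet is the largest prefix of this list for which every included type satisfies E_i/h_i > R on the types above it.
Rate on top 1: 55.93. small lizards: 27.1 < 55.93 → exclude; stop.
Optimal diet: mice — 1 of 5 types.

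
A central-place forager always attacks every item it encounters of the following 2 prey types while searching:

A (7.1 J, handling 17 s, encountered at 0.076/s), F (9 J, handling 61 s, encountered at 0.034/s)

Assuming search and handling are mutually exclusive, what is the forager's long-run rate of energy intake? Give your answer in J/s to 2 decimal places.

R = (0.076×7.1 + 0.034×9) / (1 + 0.076×17 + 0.034×61) = 0.8456/4.366 = 0.1937 J/s.

0.19 J/s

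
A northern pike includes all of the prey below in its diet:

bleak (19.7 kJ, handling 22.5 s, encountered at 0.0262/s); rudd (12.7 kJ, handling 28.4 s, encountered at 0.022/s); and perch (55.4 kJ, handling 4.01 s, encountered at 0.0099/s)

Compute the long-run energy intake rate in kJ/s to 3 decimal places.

0.596 kJ/s

R = (0.0262×19.7 + 0.022×12.7 + 0.0099×55.4) / (1 + 0.0262×22.5 + 0.022×28.4 + 0.0099×4.01) = 1.344/2.254 = 0.5963 kJ/s.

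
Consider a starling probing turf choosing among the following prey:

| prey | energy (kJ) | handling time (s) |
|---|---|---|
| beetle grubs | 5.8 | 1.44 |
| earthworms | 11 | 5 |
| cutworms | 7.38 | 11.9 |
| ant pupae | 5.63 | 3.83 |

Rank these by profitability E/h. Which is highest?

In descending order of E/h:
beetle grubs: 5.8/1.44 = 4.03 kJ/s
earthworms: 11/5 = 2.2 kJ/s
ant pupae: 5.63/3.83 = 1.47 kJ/s
cutworms: 7.38/11.9 = 0.62 kJ/s

beetle grubs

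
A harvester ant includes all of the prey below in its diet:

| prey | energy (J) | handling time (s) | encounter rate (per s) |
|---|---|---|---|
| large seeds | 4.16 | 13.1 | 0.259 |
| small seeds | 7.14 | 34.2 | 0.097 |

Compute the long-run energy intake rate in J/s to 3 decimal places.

R = (0.259×4.16 + 0.097×7.14) / (1 + 0.259×13.1 + 0.097×34.2) = 1.77/7.71 = 0.2296 J/s.

0.230 J/s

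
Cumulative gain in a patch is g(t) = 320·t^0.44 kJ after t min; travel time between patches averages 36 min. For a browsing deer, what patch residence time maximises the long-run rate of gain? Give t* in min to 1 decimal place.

28.3 min

By the marginal value theorem, leave when the instantaneous gain rate g'(t) equals the habitat-wide average g(t)/(T + t).
g'(t) = 0.44·320·t^-0.56. Setting 0.44·320·t^-0.56 = 320·t^0.44/(36+t) gives 0.44(36+t) = t, so 0.56·t = 0.44×36.
t* = 0.44×36/0.56 = 28.29 min.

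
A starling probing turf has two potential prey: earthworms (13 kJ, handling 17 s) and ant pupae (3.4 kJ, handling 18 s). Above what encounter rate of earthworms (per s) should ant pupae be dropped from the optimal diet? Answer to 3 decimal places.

0.019 per s

Drop ant pupae once their profitability E₂/h₂ falls below the rate achievable on earthworms alone: E₂/h₂ = λE₁/(1 + λh₁).
Solve for λ: λE₁h₂ = E₂(1 + λh₁) → λ(E₁h₂ − E₂h₁) = E₂ → λ = E₂/(E₁h₂ − E₂h₁).
λ = 3.4/(13×18 − 3.4×17) = 3.4/176.2 = 0.0193 per s.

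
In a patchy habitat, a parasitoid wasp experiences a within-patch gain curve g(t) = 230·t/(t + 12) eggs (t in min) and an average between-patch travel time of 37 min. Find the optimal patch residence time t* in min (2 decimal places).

21.07 min

By the marginal value theorem, leave when the instantaneous gain rate g'(t) equals the habitat-wide average g(t)/(T + t).
g'(t) = 230·12/(t + 12)². Setting 230·12/(t+12)² = 230t/[(t+12)(37+t)] gives 12(37+t) = t(t+12), so t² = 12×37 = 444.
t* = √444 = 21.07 min.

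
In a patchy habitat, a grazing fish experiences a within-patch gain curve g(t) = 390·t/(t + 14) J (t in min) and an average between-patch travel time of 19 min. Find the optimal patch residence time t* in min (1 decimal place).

By the marginal value theorem, leave when the instantaneous gain rate g'(t) equals the habitat-wide average g(t)/(T + t).
g'(t) = 390·14/(t + 14)². Setting 390·14/(t+14)² = 390t/[(t+14)(19+t)] gives 14(19+t) = t(t+14), so t² = 14×19 = 266.
t* = √266 = 16.31 min.

16.3 min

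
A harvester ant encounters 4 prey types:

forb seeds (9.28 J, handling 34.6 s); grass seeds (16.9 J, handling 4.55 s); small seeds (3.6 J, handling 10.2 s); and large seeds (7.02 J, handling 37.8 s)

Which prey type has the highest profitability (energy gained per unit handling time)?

grass seeds

Profitability E/h (J/s): forb seeds = 9.28/34.6 = 0.268, grass seeds = 16.9/4.55 = 3.71, small seeds = 3.6/10.2 = 0.353, large seeds = 7.02/37.8 = 0.186.
Ranked: grass seeds > small seeds > forb seeds > large seeds.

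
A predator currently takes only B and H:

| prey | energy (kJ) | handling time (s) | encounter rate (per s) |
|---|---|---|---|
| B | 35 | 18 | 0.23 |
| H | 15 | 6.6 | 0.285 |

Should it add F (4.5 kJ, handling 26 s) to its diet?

On B and H alone, R = ΣλE/(1+Σλh) = 12.32/7.021 = 1.755 kJ/s.
F: E/h = 4.5/26 = 0.1731 kJ/s.
Since 0.1731 < R, time spent handling F is better spent searching.

No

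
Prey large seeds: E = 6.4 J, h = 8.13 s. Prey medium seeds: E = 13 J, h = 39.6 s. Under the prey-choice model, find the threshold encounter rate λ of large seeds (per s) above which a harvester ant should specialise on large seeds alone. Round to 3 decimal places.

Drop medium seeds once their profitability E₂/h₂ falls below the rate achievable on large seeds alone: E₂/h₂ = λE₁/(1 + λh₁).
Solve for λ: λE₁h₂ = E₂(1 + λh₁) → λ(E₁h₂ − E₂h₁) = E₂ → λ = E₂/(E₁h₂ − E₂h₁).
λ = 13/(6.4×39.6 − 13×8.13) = 13/147.8 = 0.08799 per s.

0.088 per s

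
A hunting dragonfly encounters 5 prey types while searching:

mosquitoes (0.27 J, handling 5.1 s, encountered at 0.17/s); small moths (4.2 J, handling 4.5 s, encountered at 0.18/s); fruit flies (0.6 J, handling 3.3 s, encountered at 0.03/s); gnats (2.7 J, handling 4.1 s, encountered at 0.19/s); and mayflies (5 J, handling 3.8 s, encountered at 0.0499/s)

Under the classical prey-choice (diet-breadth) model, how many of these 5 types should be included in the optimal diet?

3

Profitabilities (E/h, J/s): mayflies 1.32, small moths 0.933, gnats 0.659, fruit flies 0.182, mosquitoes 0.0529. Add prey in this order while the next type's profitability exceeds the intake rate on those already taken.
Rate on top 1: 0.2097. small moths: 0.933 > 0.2097 → include.
Rate on top 2: 0.5028. gnats: 0.659 > 0.5028 → include.
Rate on top 3: 0.5465. fruit flies: 0.182 < 0.5465 → exclude; stop.
Optimal diet: mayflies, small moths, gnats — 3 of 5 types.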